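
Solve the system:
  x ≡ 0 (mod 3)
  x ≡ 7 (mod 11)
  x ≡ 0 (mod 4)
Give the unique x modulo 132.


Moduli 3, 11, 4 are pairwise coprime; by CRT there is a unique solution modulo M = 3 · 11 · 4 = 132.
Solve pairwise, accumulating the modulus:
  Start with x ≡ 0 (mod 3).
  Combine with x ≡ 7 (mod 11): since gcd(3, 11) = 1, we get a unique residue mod 33.
    Write x = 0 + 3·t and substitute into x ≡ 7 (mod 11): 3·t ≡ 7 − 0 = 7 (mod 11).
    The inverse of 3 mod 11 is 4 (since 3·4 = 12 = 1·11 + 1), so t ≡ 4·7 = 28 ≡ 6 (mod 11).
    Then x = 0 + 3·6 = 18, valid modulo lcm(3, 11) = 33: x ≡ 18 (mod 33).
  Combine with x ≡ 0 (mod 4): since gcd(33, 4) = 1, we get a unique residue mod 132.
    Write x = 18 + 33·t and substitute into x ≡ 0 (mod 4): 33·t ≡ 0 − 18 = -18 (mod 4).
    Reduce coefficients mod 4: 1·t ≡ 2 (mod 4).
    So t ≡ 2 (mod 4).
    Then x = 18 + 33·2 = 84, valid modulo lcm(33, 4) = 132: x ≡ 84 (mod 132).
Verify: 84 mod 3 = 0 ✓, 84 mod 11 = 7 ✓, 84 mod 4 = 0 ✓.

x ≡ 84 (mod 132).


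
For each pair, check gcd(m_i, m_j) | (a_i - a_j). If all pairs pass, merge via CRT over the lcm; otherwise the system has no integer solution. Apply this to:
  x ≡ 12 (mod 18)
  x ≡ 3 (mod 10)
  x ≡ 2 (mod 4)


Moduli 18, 10, 4 are not pairwise coprime, so CRT works modulo lcm(m_i) when all pairwise compatibility conditions hold.
Pairwise compatibility: gcd(m_i, m_j) must divide a_i - a_j for every pair.
Merge one congruence at a time:
  Start: x ≡ 12 (mod 18).
  Combine with x ≡ 3 (mod 10): gcd(18, 10) = 2, and 3 - 12 = -9 is NOT divisible by 2.
    ⇒ system is inconsistent (no integer solution).

No solution (the system is inconsistent).


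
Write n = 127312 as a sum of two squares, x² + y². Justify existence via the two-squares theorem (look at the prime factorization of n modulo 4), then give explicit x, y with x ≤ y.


Step 1: Factor n = 127312 = 2^4 · 73 · 109.
Step 2: Check the mod-4 condition on each prime factor: 2 = 2 (special); 73 ≡ 1 (mod 4), exponent 1; 109 ≡ 1 (mod 4), exponent 1.
All primes ≡ 3 (mod 4) appear to even exponent (or don't appear), so by the two-squares theorem n IS expressible as a sum of two squares.
Step 3: Build a representation. Group n = k² · m with k = 4 and m = 73 · 109 = 7957 (a product of primes ≡ 1 (mod 4)); a representation of m scales to one of n via (k·x)² + (k·y)² = k²(x² + y²). Each prime p ≡ 1 (mod 4) is itself a sum of two squares; find a² by testing p − a² for a perfect square:
  73: 73 − 1² = 72, 73 − 2² = 69, 73 − 3² = 64 = 8² ⇒ 73 = 3² + 8².
  109: 109 − 1² = 108, 109 − 2² = 105, 109 − 3² = 100 = 10² ⇒ 109 = 3² + 10².
  Combine using the Brahmagupta–Fibonacci identity (a² + b²)(c² + d²) = (ac − bd)² + (ad + bc)² = (ac + bd)² + (ad − bc)²:
  73 · 109 = 7957: from (3² + 8²)(3² + 10²), take (3·3 − 8·10, 3·10 + 8·3) = (9 − 80, 30 + 24) = (-71, 54); dropping signs (only squares matter) gives (71, 54); check 71² + 54² = 5041 + 2916 = 7957 ✓.
  Scale by k = 4: (4·71, 4·54) = (284, 216).
Step 4: Order so x ≤ y and verify: 216² + 284² = 46656 + 80656 = 127312 = n. ✓

n = 127312 = 216² + 284² (one valid representation with x ≤ y).


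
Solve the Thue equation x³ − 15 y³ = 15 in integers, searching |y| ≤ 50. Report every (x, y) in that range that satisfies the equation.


The equation is x³ - 15y³ = 15. For fixed y, x³ = 15·y³ + 15, so a solution requires the RHS to be a perfect cube.
Strategy: iterate y from -50 to 50, compute RHS = 15·y³ + 15, and check whether it is a (positive or negative) perfect cube.
Check small values of y:
  y = 0: RHS = 15 is not a perfect cube.
  y = 1: RHS = 30 is not a perfect cube.
  y = -1: RHS = 0 = (0)³ ⇒ x = 0 works.
  y = 2: RHS = 135 is not a perfect cube.
  y = -2: RHS = -105 is not a perfect cube.
  y = 3: RHS = 420 is not a perfect cube.
  y = -3: RHS = -390 is not a perfect cube.
Continuing the search up to |y| = 50 finds no further solutions beyond those listed.
Collected solutions: (0, -1).

Solutions (with |y| ≤ 50): (0, -1).


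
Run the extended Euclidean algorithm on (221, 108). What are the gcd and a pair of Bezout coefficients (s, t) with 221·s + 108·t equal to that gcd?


Euclidean algorithm on (221, 108) — divide until remainder is 0:
  221 = 2 · 108 + 5
  108 = 21 · 5 + 3
  5 = 1 · 3 + 2
  3 = 1 · 2 + 1
  2 = 2 · 1 + 0
gcd(221, 108) = 1.
Track Bezout coefficients alongside the remainders: start with r₀ = 221 = a·1 + b·0 (s = 1, t = 0) and r₁ = 108 = a·0 + b·1 (s = 0, t = 1); each new remainder r_{k+1} = r_{k-1} − q_k·r_k inherits s_{k+1} = s_{k-1} − q_k·s_k, t_{k+1} = t_{k-1} − q_k·t_k, so r_k = a·s_k + b·t_k at every step:
  q = 2: r = 5, s = 1 − 2·0 = 1, t = 0 − 2·1 = -2  (check: 221·1 + 108·(-2) = 5)
  q = 21: r = 3, s = 0 − 21·1 = -21, t = 1 − 21·(-2) = 43  (check: 221·(-21) + 108·43 = 3)
  q = 1: r = 2, s = 1 − 1·(-21) = 22, t = -2 − 1·43 = -45  (check: 221·22 + 108·(-45) = 2)
  q = 1: r = 1, s = -21 − 1·22 = -43, t = 43 − 1·(-45) = 88  (check: 221·(-43) + 108·88 = 1)
The row with r = 1 (the gcd) gives the Bezout coefficients s = -43, t = 88.
Result: 221 · (-43) + 108 · (88) = 1.

gcd(221, 108) = 1; s = -43, t = 88 (check: 221·(-43) + 108·88 = 1).


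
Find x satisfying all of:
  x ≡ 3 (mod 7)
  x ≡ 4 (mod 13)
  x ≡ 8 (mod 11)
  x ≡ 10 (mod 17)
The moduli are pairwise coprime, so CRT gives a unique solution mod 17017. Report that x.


Product of moduli M = 7 · 13 · 11 · 17 = 17017.
Merge one congruence at a time:
  Start: x ≡ 3 (mod 7).
  Combine with x ≡ 4 (mod 13); new modulus lcm = 91.
    Write x = 3 + 7·t and substitute into x ≡ 4 (mod 13): 7·t ≡ 4 − 3 = 1 (mod 13).
    The inverse of 7 mod 13 is 2 (since 7·2 = 14 = 1·13 + 1), so t ≡ 2·1 = 2 ≡ 2 (mod 13).
    Then x = 3 + 7·2 = 17, valid modulo lcm(7, 13) = 91: x ≡ 17 (mod 91).
  Combine with x ≡ 8 (mod 11); new modulus lcm = 1001.
    Write x = 17 + 91·t and substitute into x ≡ 8 (mod 11): 91·t ≡ 8 − 17 = -9 (mod 11).
    Reduce coefficients mod 11: 3·t ≡ 2 (mod 11).
    The inverse of 3 mod 11 is 4 (since 3·4 = 12 = 1·11 + 1), so t ≡ 4·2 = 8 ≡ 8 (mod 11).
    Then x = 17 + 91·8 = 745, valid modulo lcm(91, 11) = 1001: x ≡ 745 (mod 1001).
  Combine with x ≡ 10 (mod 17); new modulus lcm = 17017.
    Write x = 745 + 1001·t and substitute into x ≡ 10 (mod 17): 1001·t ≡ 10 − 745 = -735 (mod 17).
    Reduce coefficients mod 17: 15·t ≡ 13 (mod 17).
    The inverse of 15 mod 17 is 8 (since 15·8 = 120 = 7·17 + 1), so t ≡ 8·13 = 104 ≡ 2 (mod 17).
    Then x = 745 + 1001·2 = 2747, valid modulo lcm(1001, 17) = 17017: x ≡ 2747 (mod 17017).
Verify against each original: 2747 mod 7 = 3, 2747 mod 13 = 4, 2747 mod 11 = 8, 2747 mod 17 = 10.

x ≡ 2747 (mod 17017).


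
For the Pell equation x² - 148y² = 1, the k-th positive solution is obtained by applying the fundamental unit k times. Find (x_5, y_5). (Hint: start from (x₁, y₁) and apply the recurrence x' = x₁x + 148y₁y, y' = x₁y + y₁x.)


Step 1: Find the fundamental solution (x₁, y₁) of x² - 148y² = 1.
  Expand √148 as a continued fraction. a₀ = ⌊√148⌋ = 12; iterate m_{k+1} = d_k·a_k − m_k, d_{k+1} = (148 − m_{k+1}²)/d_k, a_{k+1} = ⌊(a₀ + m_{k+1})/d_{k+1}⌋ (starting m₀ = 0, d₀ = 1), with convergents p_k = a_k·p_{k-1} + p_{k-2}, q_k = a_k·q_{k-1} + q_{k-2} (p₋₁ = 1, q₋₁ = 0):
  k = 0: a₀ = 12; p₀/q₀ = 12/1; p₀² − 148·q₀² = 144 − 148 = -4.
  k = 1: m = 12, d = 4, a = ⌊(12 + 12)/4⌋ = 6; p/q = (6·12 + 1)/(6·1 + 0) = 73/6; p² − 148·q² = 5329 − 5328 = 1.
  The first convergent with p² − 148·q² = 1 gives the fundamental solution (x₁, y₁) = (73, 6).
Step 2: Apply the recurrence (x_{n+1}, y_{n+1}) = (x₁x_n + 148y₁y_n, x₁y_n + y₁x_n) repeatedly.
  From (x_1, y_1) = (73, 6): x_2 = 73·73 + 148·6·6 = 10657; y_2 = 73·6 + 6·73 = 876.
  From (x_2, y_2) = (10657, 876): x_3 = 73·10657 + 148·6·876 = 1555849; y_3 = 73·876 + 6·10657 = 127890.
  From (x_3, y_3) = (1555849, 127890): x_4 = 73·1555849 + 148·6·127890 = 227143297; y_4 = 73·127890 + 6·1555849 = 18671064.
  From (x_4, y_4) = (227143297, 18671064): x_5 = 73·227143297 + 148·6·18671064 = 33161365513; y_5 = 73·18671064 + 6·227143297 = 2725847454.
Step 3: Verify x_5² - 148·y_5² = 1099676162686785753169 - 1099676162686785753168 = 1 (should be 1). ✓

(x_1, y_1) = (73, 6); (x_5, y_5) = (33161365513, 2725847454).


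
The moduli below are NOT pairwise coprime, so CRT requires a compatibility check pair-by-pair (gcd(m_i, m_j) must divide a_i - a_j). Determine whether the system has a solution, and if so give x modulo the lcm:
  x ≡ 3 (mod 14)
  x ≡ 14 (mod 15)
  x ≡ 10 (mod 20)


Moduli 14, 15, 20 are not pairwise coprime, so CRT works modulo lcm(m_i) when all pairwise compatibility conditions hold.
Pairwise compatibility: gcd(m_i, m_j) must divide a_i - a_j for every pair.
Merge one congruence at a time:
  Start: x ≡ 3 (mod 14).
  Combine with x ≡ 14 (mod 15): gcd(14, 15) = 1; 14 - 3 = 11, which IS divisible by 1, so compatible.
    Write x = 3 + 14·t and substitute into x ≡ 14 (mod 15): 14·t ≡ 14 − 3 = 11 (mod 15).
    The inverse of 14 mod 15 is 14 (since 14·14 = 196 = 13·15 + 1), so t ≡ 14·11 = 154 ≡ 4 (mod 15).
    Then x = 3 + 14·4 = 59, valid modulo lcm(14, 15) = 210: x ≡ 59 (mod 210).
  Combine with x ≡ 10 (mod 20): gcd(210, 20) = 10, and 10 - 59 = -49 is NOT divisible by 10.
    ⇒ system is inconsistent (no integer solution).

No solution (the system is inconsistent).


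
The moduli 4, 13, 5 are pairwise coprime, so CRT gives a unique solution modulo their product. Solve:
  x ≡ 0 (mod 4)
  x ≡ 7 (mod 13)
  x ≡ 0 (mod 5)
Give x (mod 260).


Moduli 4, 13, 5 are pairwise coprime; by CRT there is a unique solution modulo M = 4 · 13 · 5 = 260.
Solve pairwise, accumulating the modulus:
  Start with x ≡ 0 (mod 4).
  Combine with x ≡ 7 (mod 13): since gcd(4, 13) = 1, we get a unique residue mod 52.
    Write x = 0 + 4·t and substitute into x ≡ 7 (mod 13): 4·t ≡ 7 − 0 = 7 (mod 13).
    The inverse of 4 mod 13 is 10 (since 4·10 = 40 = 3·13 + 1), so t ≡ 10·7 = 70 ≡ 5 (mod 13).
    Then x = 0 + 4·5 = 20, valid modulo lcm(4, 13) = 52: x ≡ 20 (mod 52).
  Combine with x ≡ 0 (mod 5): since gcd(52, 5) = 1, we get a unique residue mod 260.
    Write x = 20 + 52·t and substitute into x ≡ 0 (mod 5): 52·t ≡ 0 − 20 = -20 (mod 5).
    Reduce coefficients mod 5: 2·t ≡ 0 (mod 5).
    The inverse of 2 mod 5 is 3 (since 2·3 = 6 = 1·5 + 1), so t ≡ 3·0 = 0 ≡ 0 (mod 5).
    Then x = 20 + 52·0 = 20, valid modulo lcm(52, 5) = 260: x ≡ 20 (mod 260).
Verify: 20 mod 4 = 0 ✓, 20 mod 13 = 7 ✓, 20 mod 5 = 0 ✓.

x ≡ 20 (mod 260).


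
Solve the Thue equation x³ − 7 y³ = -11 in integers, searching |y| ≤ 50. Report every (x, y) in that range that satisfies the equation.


The equation is x³ - 7y³ = -11. For fixed y, x³ = 7·y³ − 11, so a solution requires the RHS to be a perfect cube.
Strategy: iterate y from -50 to 50, compute RHS = 7·y³ − 11, and check whether it is a (positive or negative) perfect cube.
Check small values of y:
  y = 0: RHS = -11 is not a perfect cube.
  y = 1: RHS = -4 is not a perfect cube.
  y = -1: RHS = -18 is not a perfect cube.
  y = 2: RHS = 45 is not a perfect cube.
  y = -2: RHS = -67 is not a perfect cube.
  y = 3: RHS = 178 is not a perfect cube.
  y = -3: RHS = -200 is not a perfect cube.
Continuing the search up to |y| = 50 finds no solutions either.
No (x, y) in the scanned range satisfies the equation.

No integer solutions with |y| ≤ 50.


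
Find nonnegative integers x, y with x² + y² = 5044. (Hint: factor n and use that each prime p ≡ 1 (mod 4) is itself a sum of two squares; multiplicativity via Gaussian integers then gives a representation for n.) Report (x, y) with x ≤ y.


Step 1: Factor n = 5044 = 2^2 · 13 · 97.
Step 2: Check the mod-4 condition on each prime factor: 2 = 2 (special); 13 ≡ 1 (mod 4), exponent 1; 97 ≡ 1 (mod 4), exponent 1.
All primes ≡ 3 (mod 4) appear to even exponent (or don't appear), so by the two-squares theorem n IS expressible as a sum of two squares.
Step 3: Build a representation. Group n = k² · m with k = 2 and m = 13 · 97 = 1261 (a product of primes ≡ 1 (mod 4)); a representation of m scales to one of n via (k·x)² + (k·y)² = k²(x² + y²). Each prime p ≡ 1 (mod 4) is itself a sum of two squares; find a² by testing p − a² for a perfect square:
  13: 13 − 1² = 12, 13 − 2² = 9 = 3² ⇒ 13 = 2² + 3².
  97: 97 − 1² = 96, 97 − 2² = 93, 97 − 3² = 88, 97 − 4² = 81 = 9² ⇒ 97 = 4² + 9².
  Combine using the Brahmagupta–Fibonacci identity (a² + b²)(c² + d²) = (ac − bd)² + (ad + bc)² = (ac + bd)² + (ad − bc)²:
  13 · 97 = 1261: from (2² + 3²)(4² + 9²), take (2·4 − 3·9, 2·9 + 3·4) = (8 − 27, 18 + 12) = (-19, 30); dropping signs (only squares matter) gives (19, 30); check 19² + 30² = 361 + 900 = 1261 ✓.
  Scale by k = 2: (2·19, 2·30) = (38, 60).
Step 4: Order so x ≤ y and verify: 38² + 60² = 1444 + 3600 = 5044 = n. ✓

n = 5044 = 38² + 60² (one valid representation with x ≤ y).


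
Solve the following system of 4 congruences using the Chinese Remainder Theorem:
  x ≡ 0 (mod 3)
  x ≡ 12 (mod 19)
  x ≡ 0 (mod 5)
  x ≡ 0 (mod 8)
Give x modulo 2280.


Product of moduli M = 3 · 19 · 5 · 8 = 2280.
Merge one congruence at a time:
  Start: x ≡ 0 (mod 3).
  Combine with x ≡ 12 (mod 19); new modulus lcm = 57.
    Write x = 0 + 3·t and substitute into x ≡ 12 (mod 19): 3·t ≡ 12 − 0 = 12 (mod 19).
    The inverse of 3 mod 19 is 13 (since 3·13 = 39 = 2·19 + 1), so t ≡ 13·12 = 156 ≡ 4 (mod 19).
    Then x = 0 + 3·4 = 12, valid modulo lcm(3, 19) = 57: x ≡ 12 (mod 57).
  Combine with x ≡ 0 (mod 5); new modulus lcm = 285.
    Write x = 12 + 57·t and substitute into x ≡ 0 (mod 5): 57·t ≡ 0 − 12 = -12 (mod 5).
    Reduce coefficients mod 5: 2·t ≡ 3 (mod 5).
    The inverse of 2 mod 5 is 3 (since 2·3 = 6 = 1·5 + 1), so t ≡ 3·3 = 9 ≡ 4 (mod 5).
    Then x = 12 + 57·4 = 240, valid modulo lcm(57, 5) = 285: x ≡ 240 (mod 285).
  Combine with x ≡ 0 (mod 8); new modulus lcm = 2280.
    Write x = 240 + 285·t and substitute into x ≡ 0 (mod 8): 285·t ≡ 0 − 240 = -240 (mod 8).
    Reduce coefficients mod 8: 5·t ≡ 0 (mod 8).
    The inverse of 5 mod 8 is 5 (since 5·5 = 25 = 3·8 + 1), so t ≡ 5·0 = 0 ≡ 0 (mod 8).
    Then x = 240 + 285·0 = 240, valid modulo lcm(285, 8) = 2280: x ≡ 240 (mod 2280).
Verify against each original: 240 mod 3 = 0, 240 mod 19 = 12, 240 mod 5 = 0, 240 mod 8 = 0.

x ≡ 240 (mod 2280).


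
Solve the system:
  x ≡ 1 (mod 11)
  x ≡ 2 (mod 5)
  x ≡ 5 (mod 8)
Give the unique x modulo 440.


Moduli 11, 5, 8 are pairwise coprime; by CRT there is a unique solution modulo M = 11 · 5 · 8 = 440.
Solve pairwise, accumulating the modulus:
  Start with x ≡ 1 (mod 11).
  Combine with x ≡ 2 (mod 5): since gcd(11, 5) = 1, we get a unique residue mod 55.
    Write x = 1 + 11·t and substitute into x ≡ 2 (mod 5): 11·t ≡ 2 − 1 = 1 (mod 5).
    Reduce coefficients mod 5: 1·t ≡ 1 (mod 5).
    So t ≡ 1 (mod 5).
    Then x = 1 + 11·1 = 12, valid modulo lcm(11, 5) = 55: x ≡ 12 (mod 55).
  Combine with x ≡ 5 (mod 8): since gcd(55, 8) = 1, we get a unique residue mod 440.
    Write x = 12 + 55·t and substitute into x ≡ 5 (mod 8): 55·t ≡ 5 − 12 = -7 (mod 8).
    Reduce coefficients mod 8: 7·t ≡ 1 (mod 8).
    The inverse of 7 mod 8 is 7 (since 7·7 = 49 = 6·8 + 1), so t ≡ 7·1 = 7 ≡ 7 (mod 8).
    Then x = 12 + 55·7 = 397, valid modulo lcm(55, 8) = 440: x ≡ 397 (mod 440).
Verify: 397 mod 11 = 1 ✓, 397 mod 5 = 2 ✓, 397 mod 8 = 5 ✓.

x ≡ 397 (mod 440).


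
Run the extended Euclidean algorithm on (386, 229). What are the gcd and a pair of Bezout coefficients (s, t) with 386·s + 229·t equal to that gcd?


Euclidean algorithm on (386, 229) — divide until remainder is 0:
  386 = 1 · 229 + 157
  229 = 1 · 157 + 72
  157 = 2 · 72 + 13
  72 = 5 · 13 + 7
  13 = 1 · 7 + 6
  7 = 1 · 6 + 1
  6 = 6 · 1 + 0
gcd(386, 229) = 1.
Track Bezout coefficients alongside the remainders: start with r₀ = 386 = a·1 + b·0 (s = 1, t = 0) and r₁ = 229 = a·0 + b·1 (s = 0, t = 1); each new remainder r_{k+1} = r_{k-1} − q_k·r_k inherits s_{k+1} = s_{k-1} − q_k·s_k, t_{k+1} = t_{k-1} − q_k·t_k, so r_k = a·s_k + b·t_k at every step:
  q = 1: r = 157, s = 1 − 1·0 = 1, t = 0 − 1·1 = -1  (check: 386·1 + 229·(-1) = 157)
  q = 1: r = 72, s = 0 − 1·1 = -1, t = 1 − 1·(-1) = 2  (check: 386·(-1) + 229·2 = 72)
  q = 2: r = 13, s = 1 − 2·(-1) = 3, t = -1 − 2·2 = -5  (check: 386·3 + 229·(-5) = 13)
  q = 5: r = 7, s = -1 − 5·3 = -16, t = 2 − 5·(-5) = 27  (check: 386·(-16) + 229·27 = 7)
  q = 1: r = 6, s = 3 − 1·(-16) = 19, t = -5 − 1·27 = -32  (check: 386·19 + 229·(-32) = 6)
  q = 1: r = 1, s = -16 − 1·19 = -35, t = 27 − 1·(-32) = 59  (check: 386·(-35) + 229·59 = 1)
The row with r = 1 (the gcd) gives the Bezout coefficients s = -35, t = 59.
Result: 386 · (-35) + 229 · (59) = 1.

gcd(386, 229) = 1; s = -35, t = 59 (check: 386·(-35) + 229·59 = 1).


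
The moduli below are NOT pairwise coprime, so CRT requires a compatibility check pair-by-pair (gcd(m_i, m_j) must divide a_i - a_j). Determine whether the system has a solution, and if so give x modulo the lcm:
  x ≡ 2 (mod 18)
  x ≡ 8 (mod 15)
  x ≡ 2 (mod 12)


Moduli 18, 15, 12 are not pairwise coprime, so CRT works modulo lcm(m_i) when all pairwise compatibility conditions hold.
Pairwise compatibility: gcd(m_i, m_j) must divide a_i - a_j for every pair.
Merge one congruence at a time:
  Start: x ≡ 2 (mod 18).
  Combine with x ≡ 8 (mod 15): gcd(18, 15) = 3; 8 - 2 = 6, which IS divisible by 3, so compatible.
    Write x = 2 + 18·t and substitute into x ≡ 8 (mod 15): 18·t ≡ 8 − 2 = 6 (mod 15).
    Divide the congruence (and modulus) by g = 3: 6·t ≡ 2 (mod 5).
    Reduce coefficients mod 5: 1·t ≡ 2 (mod 5).
    So t ≡ 2 (mod 5).
    Then x = 2 + 18·2 = 38, valid modulo lcm(18, 15) = 90: x ≡ 38 (mod 90).
  Combine with x ≡ 2 (mod 12): gcd(90, 12) = 6; 2 - 38 = -36, which IS divisible by 6, so compatible.
    Write x = 38 + 90·t and substitute into x ≡ 2 (mod 12): 90·t ≡ 2 − 38 = -36 (mod 12).
    Divide the congruence (and modulus) by g = 6: 15·t ≡ -6 (mod 2).
    Reduce coefficients mod 2: 1·t ≡ 0 (mod 2).
    So t ≡ 0 (mod 2).
    Then x = 38 + 90·0 = 38, valid modulo lcm(90, 12) = 180: x ≡ 38 (mod 180).
Verify: 38 mod 18 = 2, 38 mod 15 = 8, 38 mod 12 = 2.

x ≡ 38 (mod 180).


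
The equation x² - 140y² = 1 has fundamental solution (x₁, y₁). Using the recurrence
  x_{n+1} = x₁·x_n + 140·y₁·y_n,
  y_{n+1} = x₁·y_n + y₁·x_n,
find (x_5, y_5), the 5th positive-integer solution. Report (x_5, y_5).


Step 1: Find the fundamental solution (x₁, y₁) of x² - 140y² = 1.
  Expand √140 as a continued fraction. a₀ = ⌊√140⌋ = 11; iterate m_{k+1} = d_k·a_k − m_k, d_{k+1} = (140 − m_{k+1}²)/d_k, a_{k+1} = ⌊(a₀ + m_{k+1})/d_{k+1}⌋ (starting m₀ = 0, d₀ = 1), with convergents p_k = a_k·p_{k-1} + p_{k-2}, q_k = a_k·q_{k-1} + q_{k-2} (p₋₁ = 1, q₋₁ = 0):
  k = 0: a₀ = 11; p₀/q₀ = 11/1; p₀² − 140·q₀² = 121 − 140 = -19.
  k = 1: m = 11, d = 19, a = ⌊(11 + 11)/19⌋ = 1; p/q = (1·11 + 1)/(1·1 + 0) = 12/1; p² − 140·q² = 144 − 140 = 4.
  k = 2: m = 8, d = 4, a = ⌊(11 + 8)/4⌋ = 4; p/q = (4·12 + 11)/(4·1 + 1) = 59/5; p² − 140·q² = 3481 − 3500 = -19.
  k = 3: m = 8, d = 19, a = ⌊(11 + 8)/19⌋ = 1; p/q = (1·59 + 12)/(1·5 + 1) = 71/6; p² − 140·q² = 5041 − 5040 = 1.
  The first convergent with p² − 140·q² = 1 gives the fundamental solution (x₁, y₁) = (71, 6).
Step 2: Apply the recurrence (x_{n+1}, y_{n+1}) = (x₁x_n + 140y₁y_n, x₁y_n + y₁x_n) repeatedly.
  From (x_1, y_1) = (71, 6): x_2 = 71·71 + 140·6·6 = 10081; y_2 = 71·6 + 6·71 = 852.
  From (x_2, y_2) = (10081, 852): x_3 = 71·10081 + 140·6·852 = 1431431; y_3 = 71·852 + 6·10081 = 120978.
  From (x_3, y_3) = (1431431, 120978): x_4 = 71·1431431 + 140·6·120978 = 203253121; y_4 = 71·120978 + 6·1431431 = 17178024.
  From (x_4, y_4) = (203253121, 17178024): x_5 = 71·203253121 + 140·6·17178024 = 28860511751; y_5 = 71·17178024 + 6·203253121 = 2439158430.
Step 3: Verify x_5² - 140·y_5² = 832929138529609086001 - 832929138529609086000 = 1 (should be 1). ✓

(x_1, y_1) = (71, 6); (x_5, y_5) = (28860511751, 2439158430).


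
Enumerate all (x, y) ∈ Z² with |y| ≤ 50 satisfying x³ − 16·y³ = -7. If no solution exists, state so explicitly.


The equation is x³ - 16y³ = -7. For fixed y, x³ = 16·y³ − 7, so a solution requires the RHS to be a perfect cube.
Strategy: iterate y from -50 to 50, compute RHS = 16·y³ − 7, and check whether it is a (positive or negative) perfect cube.
Check small values of y:
  y = 0: RHS = -7 is not a perfect cube.
  y = 1: RHS = 9 is not a perfect cube.
  y = -1: RHS = -23 is not a perfect cube.
  y = 2: RHS = 121 is not a perfect cube.
  y = -2: RHS = -135 is not a perfect cube.
  y = 3: RHS = 425 is not a perfect cube.
  y = -3: RHS = -439 is not a perfect cube.
Continuing the search up to |y| = 50 finds no solutions either.
No (x, y) in the scanned range satisfies the equation.

No integer solutions with |y| ≤ 50.


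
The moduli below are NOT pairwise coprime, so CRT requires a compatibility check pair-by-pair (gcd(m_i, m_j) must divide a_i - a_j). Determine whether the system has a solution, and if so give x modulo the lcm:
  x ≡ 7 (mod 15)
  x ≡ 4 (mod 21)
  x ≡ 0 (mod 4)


Moduli 15, 21, 4 are not pairwise coprime, so CRT works modulo lcm(m_i) when all pairwise compatibility conditions hold.
Pairwise compatibility: gcd(m_i, m_j) must divide a_i - a_j for every pair.
Merge one congruence at a time:
  Start: x ≡ 7 (mod 15).
  Combine with x ≡ 4 (mod 21): gcd(15, 21) = 3; 4 - 7 = -3, which IS divisible by 3, so compatible.
    Write x = 7 + 15·t and substitute into x ≡ 4 (mod 21): 15·t ≡ 4 − 7 = -3 (mod 21).
    Divide the congruence (and modulus) by g = 3: 5·t ≡ -1 (mod 7).
    Reduce coefficients mod 7: 5·t ≡ 6 (mod 7).
    The inverse of 5 mod 7 is 3 (since 5·3 = 15 = 2·7 + 1), so t ≡ 3·6 = 18 ≡ 4 (mod 7).
    Then x = 7 + 15·4 = 67, valid modulo lcm(15, 21) = 105: x ≡ 67 (mod 105).
  Combine with x ≡ 0 (mod 4): gcd(105, 4) = 1; 0 - 67 = -67, which IS divisible by 1, so compatible.
    Write x = 67 + 105·t and substitute into x ≡ 0 (mod 4): 105·t ≡ 0 − 67 = -67 (mod 4).
    Reduce coefficients mod 4: 1·t ≡ 1 (mod 4).
    So t ≡ 1 (mod 4).
    Then x = 67 + 105·1 = 172, valid modulo lcm(105, 4) = 420: x ≡ 172 (mod 420).
Verify: 172 mod 15 = 7, 172 mod 21 = 4, 172 mod 4 = 0.

x ≡ 172 (mod 420).


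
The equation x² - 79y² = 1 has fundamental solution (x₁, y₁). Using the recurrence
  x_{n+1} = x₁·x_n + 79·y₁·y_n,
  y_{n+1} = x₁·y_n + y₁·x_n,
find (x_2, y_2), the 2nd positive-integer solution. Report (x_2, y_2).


Step 1: Find the fundamental solution (x₁, y₁) of x² - 79y² = 1.
  Expand √79 as a continued fraction. a₀ = ⌊√79⌋ = 8; iterate m_{k+1} = d_k·a_k − m_k, d_{k+1} = (79 − m_{k+1}²)/d_k, a_{k+1} = ⌊(a₀ + m_{k+1})/d_{k+1}⌋ (starting m₀ = 0, d₀ = 1), with convergents p_k = a_k·p_{k-1} + p_{k-2}, q_k = a_k·q_{k-1} + q_{k-2} (p₋₁ = 1, q₋₁ = 0):
  k = 0: a₀ = 8; p₀/q₀ = 8/1; p₀² − 79·q₀² = 64 − 79 = -15.
  k = 1: m = 8, d = 15, a = ⌊(8 + 8)/15⌋ = 1; p/q = (1·8 + 1)/(1·1 + 0) = 9/1; p² − 79·q² = 81 − 79 = 2.
  k = 2: m = 7, d = 2, a = ⌊(8 + 7)/2⌋ = 7; p/q = (7·9 + 8)/(7·1 + 1) = 71/8; p² − 79·q² = 5041 − 5056 = -15.
  k = 3: m = 7, d = 15, a = ⌊(8 + 7)/15⌋ = 1; p/q = (1·71 + 9)/(1·8 + 1) = 80/9; p² − 79·q² = 6400 − 6399 = 1.
  The first convergent with p² − 79·q² = 1 gives the fundamental solution (x₁, y₁) = (80, 9).
Step 2: Apply the recurrence (x_{n+1}, y_{n+1}) = (x₁x_n + 79y₁y_n, x₁y_n + y₁x_n) repeatedly.
  From (x_1, y_1) = (80, 9): x_2 = 80·80 + 79·9·9 = 12799; y_2 = 80·9 + 9·80 = 1440.
Step 3: Verify x_2² - 79·y_2² = 163814401 - 163814400 = 1 (should be 1). ✓

(x_1, y_1) = (80, 9); (x_2, y_2) = (12799, 1440).


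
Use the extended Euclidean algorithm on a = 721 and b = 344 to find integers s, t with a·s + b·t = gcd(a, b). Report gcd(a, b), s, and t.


Euclidean algorithm on (721, 344) — divide until remainder is 0:
  721 = 2 · 344 + 33
  344 = 10 · 33 + 14
  33 = 2 · 14 + 5
  14 = 2 · 5 + 4
  5 = 1 · 4 + 1
  4 = 4 · 1 + 0
gcd(721, 344) = 1.
Track Bezout coefficients alongside the remainders: start with r₀ = 721 = a·1 + b·0 (s = 1, t = 0) and r₁ = 344 = a·0 + b·1 (s = 0, t = 1); each new remainder r_{k+1} = r_{k-1} − q_k·r_k inherits s_{k+1} = s_{k-1} − q_k·s_k, t_{k+1} = t_{k-1} − q_k·t_k, so r_k = a·s_k + b·t_k at every step:
  q = 2: r = 33, s = 1 − 2·0 = 1, t = 0 − 2·1 = -2  (check: 721·1 + 344·(-2) = 33)
  q = 10: r = 14, s = 0 − 10·1 = -10, t = 1 − 10·(-2) = 21  (check: 721·(-10) + 344·21 = 14)
  q = 2: r = 5, s = 1 − 2·(-10) = 21, t = -2 − 2·21 = -44  (check: 721·21 + 344·(-44) = 5)
  q = 2: r = 4, s = -10 − 2·21 = -52, t = 21 − 2·(-44) = 109  (check: 721·(-52) + 344·109 = 4)
  q = 1: r = 1, s = 21 − 1·(-52) = 73, t = -44 − 1·109 = -153  (check: 721·73 + 344·(-153) = 1)
The row with r = 1 (the gcd) gives the Bezout coefficients s = 73, t = -153.
Result: 721 · (73) + 344 · (-153) = 1.

gcd(721, 344) = 1; s = 73, t = -153 (check: 721·73 + 344·(-153) = 1).


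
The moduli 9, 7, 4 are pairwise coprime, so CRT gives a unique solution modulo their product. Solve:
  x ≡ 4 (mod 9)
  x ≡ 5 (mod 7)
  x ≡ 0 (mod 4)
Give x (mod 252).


Moduli 9, 7, 4 are pairwise coprime; by CRT there is a unique solution modulo M = 9 · 7 · 4 = 252.
Solve pairwise, accumulating the modulus:
  Start with x ≡ 4 (mod 9).
  Combine with x ≡ 5 (mod 7): since gcd(9, 7) = 1, we get a unique residue mod 63.
    Write x = 4 + 9·t and substitute into x ≡ 5 (mod 7): 9·t ≡ 5 − 4 = 1 (mod 7).
    Reduce coefficients mod 7: 2·t ≡ 1 (mod 7).
    The inverse of 2 mod 7 is 4 (since 2·4 = 8 = 1·7 + 1), so t ≡ 4·1 = 4 ≡ 4 (mod 7).
    Then x = 4 + 9·4 = 40, valid modulo lcm(9, 7) = 63: x ≡ 40 (mod 63).
  Combine with x ≡ 0 (mod 4): since gcd(63, 4) = 1, we get a unique residue mod 252.
    Write x = 40 + 63·t and substitute into x ≡ 0 (mod 4): 63·t ≡ 0 − 40 = -40 (mod 4).
    Reduce coefficients mod 4: 3·t ≡ 0 (mod 4).
    The inverse of 3 mod 4 is 3 (since 3·3 = 9 = 2·4 + 1), so t ≡ 3·0 = 0 ≡ 0 (mod 4).
    Then x = 40 + 63·0 = 40, valid modulo lcm(63, 4) = 252: x ≡ 40 (mod 252).
Verify: 40 mod 9 = 4 ✓, 40 mod 7 = 5 ✓, 40 mod 4 = 0 ✓.

x ≡ 40 (mod 252).


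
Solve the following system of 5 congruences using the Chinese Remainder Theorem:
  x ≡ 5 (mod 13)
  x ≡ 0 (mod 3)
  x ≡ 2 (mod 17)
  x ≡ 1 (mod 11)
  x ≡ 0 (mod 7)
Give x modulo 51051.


Product of moduli M = 13 · 3 · 17 · 11 · 7 = 51051.
Merge one congruence at a time:
  Start: x ≡ 5 (mod 13).
  Combine with x ≡ 0 (mod 3); new modulus lcm = 39.
    Write x = 5 + 13·t and substitute into x ≡ 0 (mod 3): 13·t ≡ 0 − 5 = -5 (mod 3).
    Reduce coefficients mod 3: 1·t ≡ 1 (mod 3).
    So t ≡ 1 (mod 3).
    Then x = 5 + 13·1 = 18, valid modulo lcm(13, 3) = 39: x ≡ 18 (mod 39).
  Combine with x ≡ 2 (mod 17); new modulus lcm = 663.
    Write x = 18 + 39·t and substitute into x ≡ 2 (mod 17): 39·t ≡ 2 − 18 = -16 (mod 17).
    Reduce coefficients mod 17: 5·t ≡ 1 (mod 17).
    The inverse of 5 mod 17 is 7 (since 5·7 = 35 = 2·17 + 1), so t ≡ 7·1 = 7 ≡ 7 (mod 17).
    Then x = 18 + 39·7 = 291, valid modulo lcm(39, 17) = 663: x ≡ 291 (mod 663).
  Combine with x ≡ 1 (mod 11); new modulus lcm = 7293.
    Write x = 291 + 663·t and substitute into x ≡ 1 (mod 11): 663·t ≡ 1 − 291 = -290 (mod 11).
    Reduce coefficients mod 11: 3·t ≡ 7 (mod 11).
    The inverse of 3 mod 11 is 4 (since 3·4 = 12 = 1·11 + 1), so t ≡ 4·7 = 28 ≡ 6 (mod 11).
    Then x = 291 + 663·6 = 4269, valid modulo lcm(663, 11) = 7293: x ≡ 4269 (mod 7293).
  Combine with x ≡ 0 (mod 7); new modulus lcm = 51051.
    Write x = 4269 + 7293·t and substitute into x ≡ 0 (mod 7): 7293·t ≡ 0 − 4269 = -4269 (mod 7).
    Reduce coefficients mod 7: 6·t ≡ 1 (mod 7).
    The inverse of 6 mod 7 is 6 (since 6·6 = 36 = 5·7 + 1), so t ≡ 6·1 = 6 ≡ 6 (mod 7).
    Then x = 4269 + 7293·6 = 48027, valid modulo lcm(7293, 7) = 51051: x ≡ 48027 (mod 51051).
Verify against each original: 48027 mod 13 = 5, 48027 mod 3 = 0, 48027 mod 17 = 2, 48027 mod 11 = 1, 48027 mod 7 = 0.

x ≡ 48027 (mod 51051).


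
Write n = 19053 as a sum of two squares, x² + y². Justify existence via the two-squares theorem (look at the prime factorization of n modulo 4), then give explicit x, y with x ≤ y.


Step 1: Factor n = 19053 = 3^2 · 29 · 73.
Step 2: Check the mod-4 condition on each prime factor: 3 ≡ 3 (mod 4), exponent 2 (must be even); 29 ≡ 1 (mod 4), exponent 1; 73 ≡ 1 (mod 4), exponent 1.
All primes ≡ 3 (mod 4) appear to even exponent (or don't appear), so by the two-squares theorem n IS expressible as a sum of two squares.
Step 3: Build a representation. Group n = k² · m with k = 3 and m = 29 · 73 = 2117 (a product of primes ≡ 1 (mod 4)); a representation of m scales to one of n via (k·x)² + (k·y)² = k²(x² + y²). Each prime p ≡ 1 (mod 4) is itself a sum of two squares; find a² by testing p − a² for a perfect square:
  29: 29 − 1² = 28, 29 − 2² = 25 = 5² ⇒ 29 = 2² + 5².
  73: 73 − 1² = 72, 73 − 2² = 69, 73 − 3² = 64 = 8² ⇒ 73 = 3² + 8².
  Combine using the Brahmagupta–Fibonacci identity (a² + b²)(c² + d²) = (ac − bd)² + (ad + bc)² = (ac + bd)² + (ad − bc)²:
  29 · 73 = 2117: from (2² + 5²)(3² + 8²), take (2·3 − 5·8, 2·8 + 5·3) = (6 − 40, 16 + 15) = (-34, 31); dropping signs (only squares matter) gives (34, 31); check 34² + 31² = 1156 + 961 = 2117 ✓.
  Scale by k = 3: (3·34, 3·31) = (102, 93).
Step 4: Order so x ≤ y and verify: 93² + 102² = 8649 + 10404 = 19053 = n. ✓

n = 19053 = 93² + 102² (one valid representation with x ≤ y).


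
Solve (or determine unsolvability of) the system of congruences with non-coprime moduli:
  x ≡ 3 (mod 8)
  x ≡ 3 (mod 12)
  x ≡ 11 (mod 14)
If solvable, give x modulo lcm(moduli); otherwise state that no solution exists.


Moduli 8, 12, 14 are not pairwise coprime, so CRT works modulo lcm(m_i) when all pairwise compatibility conditions hold.
Pairwise compatibility: gcd(m_i, m_j) must divide a_i - a_j for every pair.
Merge one congruence at a time:
  Start: x ≡ 3 (mod 8).
  Combine with x ≡ 3 (mod 12): gcd(8, 12) = 4; 3 - 3 = 0, which IS divisible by 4, so compatible.
    Write x = 3 + 8·t and substitute into x ≡ 3 (mod 12): 8·t ≡ 3 − 3 = 0 (mod 12).
    Divide the congruence (and modulus) by g = 4: 2·t ≡ 0 (mod 3).
    The inverse of 2 mod 3 is 2 (since 2·2 = 4 = 1·3 + 1), so t ≡ 2·0 = 0 ≡ 0 (mod 3).
    Then x = 3 + 8·0 = 3, valid modulo lcm(8, 12) = 24: x ≡ 3 (mod 24).
  Combine with x ≡ 11 (mod 14): gcd(24, 14) = 2; 11 - 3 = 8, which IS divisible by 2, so compatible.
    Write x = 3 + 24·t and substitute into x ≡ 11 (mod 14): 24·t ≡ 11 − 3 = 8 (mod 14).
    Divide the congruence (and modulus) by g = 2: 12·t ≡ 4 (mod 7).
    Reduce coefficients mod 7: 5·t ≡ 4 (mod 7).
    The inverse of 5 mod 7 is 3 (since 5·3 = 15 = 2·7 + 1), so t ≡ 3·4 = 12 ≡ 5 (mod 7).
    Then x = 3 + 24·5 = 123, valid modulo lcm(24, 14) = 168: x ≡ 123 (mod 168).
Verify: 123 mod 8 = 3, 123 mod 12 = 3, 123 mod 14 = 11.

x ≡ 123 (mod 168).


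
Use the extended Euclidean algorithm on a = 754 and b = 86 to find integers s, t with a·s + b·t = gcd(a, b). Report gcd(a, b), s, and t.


Euclidean algorithm on (754, 86) — divide until remainder is 0:
  754 = 8 · 86 + 66
  86 = 1 · 66 + 20
  66 = 3 · 20 + 6
  20 = 3 · 6 + 2
  6 = 3 · 2 + 0
gcd(754, 86) = 2.
Track Bezout coefficients alongside the remainders: start with r₀ = 754 = a·1 + b·0 (s = 1, t = 0) and r₁ = 86 = a·0 + b·1 (s = 0, t = 1); each new remainder r_{k+1} = r_{k-1} − q_k·r_k inherits s_{k+1} = s_{k-1} − q_k·s_k, t_{k+1} = t_{k-1} − q_k·t_k, so r_k = a·s_k + b·t_k at every step:
  q = 8: r = 66, s = 1 − 8·0 = 1, t = 0 − 8·1 = -8  (check: 754·1 + 86·(-8) = 66)
  q = 1: r = 20, s = 0 − 1·1 = -1, t = 1 − 1·(-8) = 9  (check: 754·(-1) + 86·9 = 20)
  q = 3: r = 6, s = 1 − 3·(-1) = 4, t = -8 − 3·9 = -35  (check: 754·4 + 86·(-35) = 6)
  q = 3: r = 2, s = -1 − 3·4 = -13, t = 9 − 3·(-35) = 114  (check: 754·(-13) + 86·114 = 2)
The row with r = 2 (the gcd) gives the Bezout coefficients s = -13, t = 114.
Result: 754 · (-13) + 86 · (114) = 2.

gcd(754, 86) = 2; s = -13, t = 114 (check: 754·(-13) + 86·114 = 2).


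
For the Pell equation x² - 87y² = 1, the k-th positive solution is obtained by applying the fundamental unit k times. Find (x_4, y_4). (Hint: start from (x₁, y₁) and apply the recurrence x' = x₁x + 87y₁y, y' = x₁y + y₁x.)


Step 1: Find the fundamental solution (x₁, y₁) of x² - 87y² = 1.
  Expand √87 as a continued fraction. a₀ = ⌊√87⌋ = 9; iterate m_{k+1} = d_k·a_k − m_k, d_{k+1} = (87 − m_{k+1}²)/d_k, a_{k+1} = ⌊(a₀ + m_{k+1})/d_{k+1}⌋ (starting m₀ = 0, d₀ = 1), with convergents p_k = a_k·p_{k-1} + p_{k-2}, q_k = a_k·q_{k-1} + q_{k-2} (p₋₁ = 1, q₋₁ = 0):
  k = 0: a₀ = 9; p₀/q₀ = 9/1; p₀² − 87·q₀² = 81 − 87 = -6.
  k = 1: m = 9, d = 6, a = ⌊(9 + 9)/6⌋ = 3; p/q = (3·9 + 1)/(3·1 + 0) = 28/3; p² − 87·q² = 784 − 783 = 1.
  The first convergent with p² − 87·q² = 1 gives the fundamental solution (x₁, y₁) = (28, 3).
Step 2: Apply the recurrence (x_{n+1}, y_{n+1}) = (x₁x_n + 87y₁y_n, x₁y_n + y₁x_n) repeatedly.
  From (x_1, y_1) = (28, 3): x_2 = 28·28 + 87·3·3 = 1567; y_2 = 28·3 + 3·28 = 168.
  From (x_2, y_2) = (1567, 168): x_3 = 28·1567 + 87·3·168 = 87724; y_3 = 28·168 + 3·1567 = 9405.
  From (x_3, y_3) = (87724, 9405): x_4 = 28·87724 + 87·3·9405 = 4910977; y_4 = 28·9405 + 3·87724 = 526512.
Step 3: Verify x_4² - 87·y_4² = 24117695094529 - 24117695094528 = 1 (should be 1). ✓

(x_1, y_1) = (28, 3); (x_4, y_4) = (4910977, 526512).


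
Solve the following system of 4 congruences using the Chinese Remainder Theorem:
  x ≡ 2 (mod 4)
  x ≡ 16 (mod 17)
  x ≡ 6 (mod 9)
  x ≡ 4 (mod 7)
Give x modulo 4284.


Product of moduli M = 4 · 17 · 9 · 7 = 4284.
Merge one congruence at a time:
  Start: x ≡ 2 (mod 4).
  Combine with x ≡ 16 (mod 17); new modulus lcm = 68.
    Write x = 2 + 4·t and substitute into x ≡ 16 (mod 17): 4·t ≡ 16 − 2 = 14 (mod 17).
    The inverse of 4 mod 17 is 13 (since 4·13 = 52 = 3·17 + 1), so t ≡ 13·14 = 182 ≡ 12 (mod 17).
    Then x = 2 + 4·12 = 50, valid modulo lcm(4, 17) = 68: x ≡ 50 (mod 68).
  Combine with x ≡ 6 (mod 9); new modulus lcm = 612.
    Write x = 50 + 68·t and substitute into x ≡ 6 (mod 9): 68·t ≡ 6 − 50 = -44 (mod 9).
    Reduce coefficients mod 9: 5·t ≡ 1 (mod 9).
    The inverse of 5 mod 9 is 2 (since 5·2 = 10 = 1·9 + 1), so t ≡ 2·1 = 2 ≡ 2 (mod 9).
    Then x = 50 + 68·2 = 186, valid modulo lcm(68, 9) = 612: x ≡ 186 (mod 612).
  Combine with x ≡ 4 (mod 7); new modulus lcm = 4284.
    Write x = 186 + 612·t and substitute into x ≡ 4 (mod 7): 612·t ≡ 4 − 186 = -182 (mod 7).
    Reduce coefficients mod 7: 3·t ≡ 0 (mod 7).
    The inverse of 3 mod 7 is 5 (since 3·5 = 15 = 2·7 + 1), so t ≡ 5·0 = 0 ≡ 0 (mod 7).
    Then x = 186 + 612·0 = 186, valid modulo lcm(612, 7) = 4284: x ≡ 186 (mod 4284).
Verify against each original: 186 mod 4 = 2, 186 mod 17 = 16, 186 mod 9 = 6, 186 mod 7 = 4.

x ≡ 186 (mod 4284).


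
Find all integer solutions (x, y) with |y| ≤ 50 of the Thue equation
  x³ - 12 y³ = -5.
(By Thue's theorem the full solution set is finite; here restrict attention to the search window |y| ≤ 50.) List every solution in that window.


The equation is x³ - 12y³ = -5. For fixed y, x³ = 12·y³ − 5, so a solution requires the RHS to be a perfect cube.
Strategy: iterate y from -50 to 50, compute RHS = 12·y³ − 5, and check whether it is a (positive or negative) perfect cube.
Check small values of y:
  y = 0: RHS = -5 is not a perfect cube.
  y = 1: RHS = 7 is not a perfect cube.
  y = -1: RHS = -17 is not a perfect cube.
  y = 2: RHS = 91 is not a perfect cube.
  y = -2: RHS = -101 is not a perfect cube.
  y = 3: RHS = 319 is not a perfect cube.
  y = -3: RHS = -329 is not a perfect cube.
Continuing the search up to |y| = 50 finds no solutions either.
No (x, y) in the scanned range satisfies the equation.

No integer solutions with |y| ≤ 50.


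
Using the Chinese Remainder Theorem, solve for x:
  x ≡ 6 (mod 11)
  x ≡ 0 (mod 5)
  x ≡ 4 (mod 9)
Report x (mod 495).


Moduli 11, 5, 9 are pairwise coprime; by CRT there is a unique solution modulo M = 11 · 5 · 9 = 495.
Solve pairwise, accumulating the modulus:
  Start with x ≡ 6 (mod 11).
  Combine with x ≡ 0 (mod 5): since gcd(11, 5) = 1, we get a unique residue mod 55.
    Write x = 6 + 11·t and substitute into x ≡ 0 (mod 5): 11·t ≡ 0 − 6 = -6 (mod 5).
    Reduce coefficients mod 5: 1·t ≡ 4 (mod 5).
    So t ≡ 4 (mod 5).
    Then x = 6 + 11·4 = 50, valid modulo lcm(11, 5) = 55: x ≡ 50 (mod 55).
  Combine with x ≡ 4 (mod 9): since gcd(55, 9) = 1, we get a unique residue mod 495.
    Write x = 50 + 55·t and substitute into x ≡ 4 (mod 9): 55·t ≡ 4 − 50 = -46 (mod 9).
    Reduce coefficients mod 9: 1·t ≡ 8 (mod 9).
    So t ≡ 8 (mod 9).
    Then x = 50 + 55·8 = 490, valid modulo lcm(55, 9) = 495: x ≡ 490 (mod 495).
Verify: 490 mod 11 = 6 ✓, 490 mod 5 = 0 ✓, 490 mod 9 = 4 ✓.

x ≡ 490 (mod 495).


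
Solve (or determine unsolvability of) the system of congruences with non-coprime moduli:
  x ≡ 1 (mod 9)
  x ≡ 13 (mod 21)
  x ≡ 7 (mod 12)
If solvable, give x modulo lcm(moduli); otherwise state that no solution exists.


Moduli 9, 21, 12 are not pairwise coprime, so CRT works modulo lcm(m_i) when all pairwise compatibility conditions hold.
Pairwise compatibility: gcd(m_i, m_j) must divide a_i - a_j for every pair.
Merge one congruence at a time:
  Start: x ≡ 1 (mod 9).
  Combine with x ≡ 13 (mod 21): gcd(9, 21) = 3; 13 - 1 = 12, which IS divisible by 3, so compatible.
    Write x = 1 + 9·t and substitute into x ≡ 13 (mod 21): 9·t ≡ 13 − 1 = 12 (mod 21).
    Divide the congruence (and modulus) by g = 3: 3·t ≡ 4 (mod 7).
    The inverse of 3 mod 7 is 5 (since 3·5 = 15 = 2·7 + 1), so t ≡ 5·4 = 20 ≡ 6 (mod 7).
    Then x = 1 + 9·6 = 55, valid modulo lcm(9, 21) = 63: x ≡ 55 (mod 63).
  Combine with x ≡ 7 (mod 12): gcd(63, 12) = 3; 7 - 55 = -48, which IS divisible by 3, so compatible.
    Write x = 55 + 63·t and substitute into x ≡ 7 (mod 12): 63·t ≡ 7 − 55 = -48 (mod 12).
    Divide the congruence (and modulus) by g = 3: 21·t ≡ -16 (mod 4).
    Reduce coefficients mod 4: 1·t ≡ 0 (mod 4).
    So t ≡ 0 (mod 4).
    Then x = 55 + 63·0 = 55, valid modulo lcm(63, 12) = 252: x ≡ 55 (mod 252).
Verify: 55 mod 9 = 1, 55 mod 21 = 13, 55 mod 12 = 7.

x ≡ 55 (mod 252).


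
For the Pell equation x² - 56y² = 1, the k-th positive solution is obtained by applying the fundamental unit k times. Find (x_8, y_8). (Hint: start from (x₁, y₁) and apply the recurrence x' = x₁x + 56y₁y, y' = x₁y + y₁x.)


Step 1: Find the fundamental solution (x₁, y₁) of x² - 56y² = 1.
  Expand √56 as a continued fraction. a₀ = ⌊√56⌋ = 7; iterate m_{k+1} = d_k·a_k − m_k, d_{k+1} = (56 − m_{k+1}²)/d_k, a_{k+1} = ⌊(a₀ + m_{k+1})/d_{k+1}⌋ (starting m₀ = 0, d₀ = 1), with convergents p_k = a_k·p_{k-1} + p_{k-2}, q_k = a_k·q_{k-1} + q_{k-2} (p₋₁ = 1, q₋₁ = 0):
  k = 0: a₀ = 7; p₀/q₀ = 7/1; p₀² − 56·q₀² = 49 − 56 = -7.
  k = 1: m = 7, d = 7, a = ⌊(7 + 7)/7⌋ = 2; p/q = (2·7 + 1)/(2·1 + 0) = 15/2; p² − 56·q² = 225 − 224 = 1.
  The first convergent with p² − 56·q² = 1 gives the fundamental solution (x₁, y₁) = (15, 2).
Step 2: Apply the recurrence (x_{n+1}, y_{n+1}) = (x₁x_n + 56y₁y_n, x₁y_n + y₁x_n) repeatedly.
  From (x_1, y_1) = (15, 2): x_2 = 15·15 + 56·2·2 = 449; y_2 = 15·2 + 2·15 = 60.
  From (x_2, y_2) = (449, 60): x_3 = 15·449 + 56·2·60 = 13455; y_3 = 15·60 + 2·449 = 1798.
  From (x_3, y_3) = (13455, 1798): x_4 = 15·13455 + 56·2·1798 = 403201; y_4 = 15·1798 + 2·13455 = 53880.
  From (x_4, y_4) = (403201, 53880): x_5 = 15·403201 + 56·2·53880 = 12082575; y_5 = 15·53880 + 2·403201 = 1614602.
  From (x_5, y_5) = (12082575, 1614602): x_6 = 15·12082575 + 56·2·1614602 = 362074049; y_6 = 15·1614602 + 2·12082575 = 48384180.
  From (x_6, y_6) = (362074049, 48384180): x_7 = 15·362074049 + 56·2·48384180 = 10850138895; y_7 = 15·48384180 + 2·362074049 = 1449910798.
  From (x_7, y_7) = (10850138895, 1449910798): x_8 = 15·10850138895 + 56·2·1449910798 = 325142092801; y_8 = 15·1449910798 + 2·10850138895 = 43448939760.
Step 3: Verify x_8² - 56·y_8² = 105717380511014096025601 - 105717380511014096025600 = 1 (should be 1). ✓

(x_1, y_1) = (15, 2); (x_8, y_8) = (325142092801, 43448939760).
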